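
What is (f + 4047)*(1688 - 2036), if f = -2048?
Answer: -695652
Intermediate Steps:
(f + 4047)*(1688 - 2036) = (-2048 + 4047)*(1688 - 2036) = 1999*(-348) = -695652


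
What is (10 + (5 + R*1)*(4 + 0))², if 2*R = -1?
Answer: 784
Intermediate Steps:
R = -½ (R = (½)*(-1) = -½ ≈ -0.50000)
(10 + (5 + R*1)*(4 + 0))² = (10 + (5 - ½*1)*(4 + 0))² = (10 + (5 - ½)*4)² = (10 + (9/2)*4)² = (10 + 18)² = 28² = 784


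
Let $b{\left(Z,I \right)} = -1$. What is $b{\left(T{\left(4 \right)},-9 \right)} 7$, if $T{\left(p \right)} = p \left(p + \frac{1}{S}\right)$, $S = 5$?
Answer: $-7$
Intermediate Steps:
$T{\left(p \right)} = p \left(\frac{1}{5} + p\right)$ ($T{\left(p \right)} = p \left(p + \frac{1}{5}\right) = p \left(\frac{1}{5} + p\right)$)
$b{\left(T{\left(4 \right)},-9 \right)} 7 = \left(-1\right) 7 = -7$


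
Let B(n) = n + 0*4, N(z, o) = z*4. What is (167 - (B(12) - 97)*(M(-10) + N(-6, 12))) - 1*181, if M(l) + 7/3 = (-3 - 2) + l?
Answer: -10582/3 ≈ -3527.3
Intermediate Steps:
M(l) = -22/3 + l (M(l) = -7/3 + ((-3 - 2) + l) = -7/3 + (-5 + l) = -22/3 + l)
N(z, o) = 4*z
B(n) = n (B(n) = n + 0 = n)
(167 - (B(12) - 97)*(M(-10) + N(-6, 12))) - 1*181 = (167 - (12 - 97)*((-22/3 - 10) + 4*(-6))) - 1*181 = (167 - (-85)*(-52/3 - 24)) - 181 = (167 - (-85)*(-124)/3) - 181 = (167 - 1*10540/3) - 181 = (167 - 10540/3) - 181 = -10039/3 - 181 = -10582/3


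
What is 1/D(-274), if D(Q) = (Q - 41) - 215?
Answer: -1/530 ≈ -0.0018868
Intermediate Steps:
D(Q) = -256 + Q (D(Q) = (-41 + Q) - 215 = -256 + Q)
1/D(-274) = 1/(-256 - 274) = 1/(-530) = -1/530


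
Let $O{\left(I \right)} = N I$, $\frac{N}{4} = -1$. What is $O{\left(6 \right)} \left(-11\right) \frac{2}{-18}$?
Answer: $- \frac{88}{3} \approx -29.333$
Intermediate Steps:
$N = -4$ ($N = 4 \left(-1\right) = -4$)
$O{\left(I \right)} = - 4 I$
$O{\left(6 \right)} \left(-11\right) \frac{2}{-18} = \left(-4\right) 6 \left(-11\right) \frac{2}{-18} = \left(-24\right) \left(-11\right) 2 \left(- \frac{1}{18}\right) = 264 \left(- \frac{1}{9}\right) = - \frac{88}{3}$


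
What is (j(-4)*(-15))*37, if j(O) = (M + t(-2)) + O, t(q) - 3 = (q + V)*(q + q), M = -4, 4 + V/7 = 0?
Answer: -63825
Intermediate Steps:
V = -28 (V = -28 + 7*0 = -28 + 0 = -28)
t(q) = 3 + 2*q*(-28 + q) (t(q) = 3 + (q - 28)*(q + q) = 3 + (-28 + q)*(2*q) = 3 + 2*q*(-28 + q))
j(O) = 119 + O (j(O) = (-4 + (3 - 56*(-2) + 2*(-2)²)) + O = (-4 + (3 + 112 + 2*4)) + O = (-4 + (3 + 112 + 8)) + O = (-4 + 123) + O = 119 + O)
(j(-4)*(-15))*37 = ((119 - 4)*(-15))*37 = (115*(-15))*37 = -1725*37 = -63825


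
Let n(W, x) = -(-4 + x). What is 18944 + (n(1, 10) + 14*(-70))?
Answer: 17958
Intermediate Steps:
n(W, x) = 4 - x
18944 + (n(1, 10) + 14*(-70)) = 18944 + ((4 - 1*10) + 14*(-70)) = 18944 + ((4 - 10) - 980) = 18944 + (-6 - 980) = 18944 - 986 = 17958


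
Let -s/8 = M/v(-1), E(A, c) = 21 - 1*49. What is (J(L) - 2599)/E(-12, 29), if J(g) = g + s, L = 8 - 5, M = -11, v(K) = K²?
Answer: 627/7 ≈ 89.571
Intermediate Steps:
E(A, c) = -28 (E(A, c) = 21 - 49 = -28)
s = 88 (s = -(-88)/((-1)²) = -(-88)/1 = -(-88) = -8*(-11) = 88)
L = 3
J(g) = 88 + g (J(g) = g + 88 = 88 + g)
(J(L) - 2599)/E(-12, 29) = ((88 + 3) - 2599)/(-28) = (91 - 2599)*(-1/28) = -2508*(-1/28) = 627/7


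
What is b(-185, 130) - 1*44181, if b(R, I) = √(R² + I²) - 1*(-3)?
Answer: -44178 + 5*√2045 ≈ -43952.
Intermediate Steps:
b(R, I) = 3 + √(I² + R²) (b(R, I) = √(I² + R²) + 3 = 3 + √(I² + R²))
b(-185, 130) - 1*44181 = (3 + √(130² + (-185)²)) - 1*44181 = (3 + √(16900 + 34225)) - 44181 = (3 + √51125) - 44181 = (3 + 5*√2045) - 44181 = -44178 + 5*√2045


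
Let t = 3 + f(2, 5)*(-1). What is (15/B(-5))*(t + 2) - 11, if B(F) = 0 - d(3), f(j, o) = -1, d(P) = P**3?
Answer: -43/3 ≈ -14.333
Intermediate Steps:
B(F) = -27 (B(F) = 0 - 1*3**3 = 0 - 1*27 = 0 - 27 = -27)
t = 4 (t = 3 - 1*(-1) = 3 + 1 = 4)
(15/B(-5))*(t + 2) - 11 = (15/(-27))*(4 + 2) - 11 = (15*(-1/27))*6 - 11 = -5/9*6 - 11 = -10/3 - 11 = -43/3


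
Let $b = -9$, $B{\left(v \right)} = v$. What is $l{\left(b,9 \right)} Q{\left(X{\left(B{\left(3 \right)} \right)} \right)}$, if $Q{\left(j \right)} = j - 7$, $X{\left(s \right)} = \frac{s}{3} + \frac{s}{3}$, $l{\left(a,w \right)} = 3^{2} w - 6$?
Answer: $-375$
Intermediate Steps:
$l{\left(a,w \right)} = -6 + 9 w$ ($l{\left(a,w \right)} = 9 w - 6 = -6 + 9 w$)
$X{\left(s \right)} = \frac{2 s}{3}$ ($X{\left(s \right)} = s \frac{1}{3} + s \frac{1}{3} = \frac{s}{3} + \frac{s}{3} = \frac{2 s}{3}$)
$Q{\left(j \right)} = -7 + j$ ($Q{\left(j \right)} = j - 7 = -7 + j$)
$l{\left(b,9 \right)} Q{\left(X{\left(B{\left(3 \right)} \right)} \right)} = \left(-6 + 9 \cdot 9\right) \left(-7 + \frac{2}{3} \cdot 3\right) = \left(-6 + 81\right) \left(-7 + 2\right) = 75 \left(-5\right) = -375$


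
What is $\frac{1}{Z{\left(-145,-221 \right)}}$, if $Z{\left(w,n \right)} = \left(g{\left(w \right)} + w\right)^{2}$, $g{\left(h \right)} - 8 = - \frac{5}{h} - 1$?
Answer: $\frac{841}{16008001} \approx 5.2536 \cdot 10^{-5}$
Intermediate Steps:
$g{\left(h \right)} = 7 - \frac{5}{h}$ ($g{\left(h \right)} = 8 - \left(1 + \frac{5}{h}\right) = 7 - \frac{5}{h}$)
$Z{\left(w,n \right)} = \left(7 + w - \frac{5}{w}\right)^{2}$ ($Z{\left(w,n \right)} = \left(\left(7 - \frac{5}{w}\right) + w\right)^{2} = \left(7 + w - \frac{5}{w}\right)^{2}$)
$\frac{1}{Z{\left(-145,-221 \right)}} = \frac{1}{\left(7 - 145 - \frac{5}{-145}\right)^{2}} = \frac{1}{\left(7 - 145 - - \frac{1}{29}\right)^{2}} = \frac{1}{\left(7 - 145 + \frac{1}{29}\right)^{2}} = \frac{1}{\left(- \frac{4001}{29}\right)^{2}} = \frac{1}{\frac{16008001}{841}} = \frac{841}{16008001}$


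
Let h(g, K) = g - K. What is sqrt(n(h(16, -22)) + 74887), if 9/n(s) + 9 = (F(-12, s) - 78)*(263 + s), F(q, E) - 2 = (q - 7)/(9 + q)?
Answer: sqrt(74155729817470)/31468 ≈ 273.65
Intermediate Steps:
F(q, E) = 2 + (-7 + q)/(9 + q) (F(q, E) = 2 + (q - 7)/(9 + q) = 2 + (-7 + q)/(9 + q))
n(s) = 9/(-54994/3 - 209*s/3) (n(s) = 9/(-9 + ((11 + 3*(-12))/(9 - 12) - 78)*(263 + s)) = 9/(-9 + ((11 - 36)/(-3) - 78)*(263 + s)) = 9/(-9 + (-1/3*(-25) - 78)*(263 + s)) = 9/(-9 + (25/3 - 78)*(263 + s)) = 9/(-9 - 209*(263 + s)/3) = 9/(-9 + (-54967/3 - 209*s/3)) = 9/(-54994/3 - 209*s/3))
sqrt(n(h(16, -22)) + 74887) = sqrt(-27/(54994 + 209*(16 - 1*(-22))) + 74887) = sqrt(-27/(54994 + 209*(16 + 22)) + 74887) = sqrt(-27/(54994 + 209*38) + 74887) = sqrt(-27/(54994 + 7942) + 74887) = sqrt(-27/62936 + 74887) = sqrt(4713088205/62936) = sqrt(74155729817470)/31468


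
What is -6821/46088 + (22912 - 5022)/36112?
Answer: 9034287/26005154 ≈ 0.34740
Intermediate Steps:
-6821/46088 + (22912 - 5022)/36112 = -6821*1/46088 + 17890*(1/36112) = -6821/46088 + 8945/18056 = 9034287/26005154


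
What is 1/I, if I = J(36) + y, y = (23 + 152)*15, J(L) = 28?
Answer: 1/2653 ≈ 0.00037693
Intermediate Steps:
y = 2625 (y = 175*15 = 2625)
I = 2653 (I = 28 + 2625 = 2653)
1/I = 1/2653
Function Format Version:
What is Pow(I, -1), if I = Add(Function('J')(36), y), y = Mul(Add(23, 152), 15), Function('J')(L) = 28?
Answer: Rational(1, 2653) ≈ 0.00037693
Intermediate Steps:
y = 2625 (y = Mul(175, 15) = 2625)
I = 2653 (I = Add(28, 2625) = 2653)
Pow(I, -1) = Pow(2653, -1) = Rational(1, 2653)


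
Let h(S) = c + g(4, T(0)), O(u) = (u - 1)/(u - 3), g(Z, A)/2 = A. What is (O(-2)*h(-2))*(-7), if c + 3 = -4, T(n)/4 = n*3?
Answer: 147/5 ≈ 29.400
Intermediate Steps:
T(n) = 12*n (T(n) = 4*(n*3) = 4*(3*n) = 12*n)
g(Z, A) = 2*A
c = -7 (c = -3 - 4 = -7)
O(u) = (-1 + u)/(-3 + u)
h(S) = -7 (h(S) = -7 + 2*(12*0) = -7 + 2*0 = -7 + 0 = -7)
(O(-2)*h(-2))*(-7) = (((-1 - 2)/(-3 - 2))*(-7))*(-7) = ((-3/(-5))*(-7))*(-7) = (-⅕*(-3)*(-7))*(-7) = ((⅗)*(-7))*(-7) = -21/5*(-7) = 147/5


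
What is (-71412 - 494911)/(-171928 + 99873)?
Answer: 566323/72055 ≈ 7.8596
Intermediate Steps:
(-71412 - 494911)/(-171928 + 99873) = -566323/(-72055) = -566323*(-1/72055) = 566323/72055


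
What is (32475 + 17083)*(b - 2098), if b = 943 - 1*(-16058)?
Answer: 738562874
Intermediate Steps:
b = 17001 (b = 943 + 16058 = 17001)
(32475 + 17083)*(b - 2098) = (32475 + 17083)*(17001 - 2098) = 49558*14903 = 738562874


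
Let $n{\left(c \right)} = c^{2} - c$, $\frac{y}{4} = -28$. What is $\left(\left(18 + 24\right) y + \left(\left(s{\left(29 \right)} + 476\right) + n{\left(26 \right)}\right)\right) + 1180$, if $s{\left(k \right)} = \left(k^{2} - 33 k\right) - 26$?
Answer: $-2540$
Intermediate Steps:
$y = -112$ ($y = 4 \left(-28\right) = -112$)
$s{\left(k \right)} = -26 + k^{2} - 33 k$
$\left(\left(18 + 24\right) y + \left(\left(s{\left(29 \right)} + 476\right) + n{\left(26 \right)}\right)\right) + 1180 = \left(\left(18 + 24\right) \left(-112\right) + \left(\left(\left(-26 + 29^{2} - 957\right) + 476\right) + 26 \left(-1 + 26\right)\right)\right) + 1180 = \left(42 \left(-112\right) + \left(\left(\left(-26 + 841 - 957\right) + 476\right) + 26 \cdot 25\right)\right) + 1180 = \left(-4704 + \left(\left(-142 + 476\right) + 650\right)\right) + 1180 = \left(-4704 + \left(334 + 650\right)\right) + 1180 = \left(-4704 + 984\right) + 1180 = -3720 + 1180 = -2540$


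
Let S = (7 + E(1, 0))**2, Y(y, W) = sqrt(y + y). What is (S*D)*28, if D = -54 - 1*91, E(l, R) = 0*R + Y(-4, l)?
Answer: -166460 - 113680*I*sqrt(2) ≈ -1.6646e+5 - 1.6077e+5*I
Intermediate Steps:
Y(y, W) = sqrt(2)*sqrt(y) (Y(y, W) = sqrt(2*y) = sqrt(2)*sqrt(y))
E(l, R) = 2*I*sqrt(2) (E(l, R) = 0*R + sqrt(2)*sqrt(-4) = 0 + sqrt(2)*(2*I) = 0 + 2*I*sqrt(2) = 2*I*sqrt(2))
S = (7 + 2*I*sqrt(2))**2 ≈ 41.0 + 39.598*I
D = -145 (D = -54 - 91 = -145)
(S*D)*28 = ((41 + 28*I*sqrt(2))*(-145))*28 = (-5945 - 4060*I*sqrt(2))*28 = -166460 - 113680*I*sqrt(2)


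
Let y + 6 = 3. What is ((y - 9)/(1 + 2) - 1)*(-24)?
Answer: 120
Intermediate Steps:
y = -3 (y = -6 + 3 = -3)
((y - 9)/(1 + 2) - 1)*(-24) = ((-3 - 9)/(1 + 2) - 1)*(-24) = (-12/3 - 1)*(-24) = (-12*⅓ - 1)*(-24) = (-4 - 1)*(-24) = -5*(-24) = 120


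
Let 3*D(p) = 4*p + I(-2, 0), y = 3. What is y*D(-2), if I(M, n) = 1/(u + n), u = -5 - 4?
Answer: -73/9 ≈ -8.1111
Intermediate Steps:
u = -9
I(M, n) = 1/(-9 + n)
D(p) = -1/27 + 4*p/3 (D(p) = (4*p + 1/(-9 + 0))/3 = (4*p + 1/(-9))/3 = (4*p - 1/9)/3 = (-1/9 + 4*p)/3 = -1/27 + 4*p/3)
y*D(-2) = 3*(-1/27 + (4/3)*(-2)) = 3*(-1/27 - 8/3) = 3*(-73/27) = -73/9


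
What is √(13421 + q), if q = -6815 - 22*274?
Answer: 17*√2 ≈ 24.042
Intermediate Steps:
q = -12843 (q = -6815 - 1*6028 = -6815 - 6028 = -12843)
√(13421 + q) = √(13421 - 12843) = √578 = 17*√2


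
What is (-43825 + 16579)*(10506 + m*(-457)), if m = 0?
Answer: -286246476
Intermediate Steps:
(-43825 + 16579)*(10506 + m*(-457)) = (-43825 + 16579)*(10506 + 0*(-457)) = -27246*(10506 + 0) = -27246*10506 = -286246476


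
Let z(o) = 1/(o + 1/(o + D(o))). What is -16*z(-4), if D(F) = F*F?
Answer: 192/47 ≈ 4.0851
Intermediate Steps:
D(F) = F**2
z(o) = 1/(o + 1/(o + o**2))
-16*z(-4) = -(-64)*(1 - 4)/(1 + (-4)**2 + (-4)**3) = -(-64)*(-3)/(1 + 16 - 64) = -(-64)*(-3)/(-47) = -(-64)*(-1)*(-3)/47 = -16*(-12/47) = 192/47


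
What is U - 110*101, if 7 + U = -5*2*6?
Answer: -11177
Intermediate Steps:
U = -67 (U = -7 - 5*2*6 = -7 - 10*6 = -7 - 60 = -67)
U - 110*101 = -67 - 110*101 = -67 - 11110 = -11177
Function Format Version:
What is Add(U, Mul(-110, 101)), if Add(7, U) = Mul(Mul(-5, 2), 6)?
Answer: -11177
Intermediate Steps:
U = -67 (U = Add(-7, Mul(Mul(-5, 2), 6)) = Add(-7, Mul(-10, 6)) = Add(-7, -60) = -67)
Add(U, Mul(-110, 101)) = Add(-67, Mul(-110, 101)) = Add(-67, -11110) = -11177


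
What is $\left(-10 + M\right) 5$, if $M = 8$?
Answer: $-10$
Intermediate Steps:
$\left(-10 + M\right) 5 = \left(-10 + 8\right) 5 = \left(-2\right) 5 = -10$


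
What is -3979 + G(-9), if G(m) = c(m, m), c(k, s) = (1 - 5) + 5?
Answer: -3978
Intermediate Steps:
c(k, s) = 1 (c(k, s) = -4 + 5 = 1)
G(m) = 1
-3979 + G(-9) = -3979 + 1 = -3978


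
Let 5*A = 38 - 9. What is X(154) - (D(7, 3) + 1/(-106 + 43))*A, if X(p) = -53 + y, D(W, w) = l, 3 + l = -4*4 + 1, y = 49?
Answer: 6331/63 ≈ 100.49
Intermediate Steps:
A = 29/5 (A = (38 - 9)/5 = (⅕)*29 = 29/5 ≈ 5.8000)
l = -18 (l = -3 + (-4*4 + 1) = -3 + (-16 + 1) = -3 - 15 = -18)
D(W, w) = -18
X(p) = -4 (X(p) = -53 + 49 = -4)
X(154) - (D(7, 3) + 1/(-106 + 43))*A = -4 - (-18 + 1/(-106 + 43))*29/5 = -4 - (-18 + 1/(-63))*29/5 = -4 - (-18 - 1/63)*29/5 = -4 - (-1135)*29/(63*5) = -4 - 1*(-6583/63) = -4 + 6583/63 = 6331/63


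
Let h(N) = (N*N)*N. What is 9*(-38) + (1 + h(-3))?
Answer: -368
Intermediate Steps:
h(N) = N³ (h(N) = N²*N = N³)
9*(-38) + (1 + h(-3)) = 9*(-38) + (1 + (-3)³) = -342 + (1 - 27) = -342 - 26 = -368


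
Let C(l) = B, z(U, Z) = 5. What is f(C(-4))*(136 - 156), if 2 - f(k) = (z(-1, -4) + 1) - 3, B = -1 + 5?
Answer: 20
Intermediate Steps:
B = 4
C(l) = 4
f(k) = -1 (f(k) = 2 - ((5 + 1) - 3) = 2 - (6 - 3) = 2 - 1*3 = 2 - 3 = -1)
f(C(-4))*(136 - 156) = -(136 - 156) = -1*(-20) = 20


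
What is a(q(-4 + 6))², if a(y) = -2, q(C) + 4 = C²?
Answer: 4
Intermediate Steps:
q(C) = -4 + C²
a(q(-4 + 6))² = (-2)² = 4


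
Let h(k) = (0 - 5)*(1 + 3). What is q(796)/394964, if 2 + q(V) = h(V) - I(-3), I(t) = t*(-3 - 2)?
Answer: -37/394964 ≈ -9.3679e-5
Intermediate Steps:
I(t) = -5*t (I(t) = t*(-5) = -5*t)
h(k) = -20 (h(k) = -5*4 = -20)
q(V) = -37 (q(V) = -2 + (-20 - (-5)*(-3)) = -2 + (-20 - 1*15) = -2 + (-20 - 15) = -2 - 35 = -37)
q(796)/394964 = -37/394964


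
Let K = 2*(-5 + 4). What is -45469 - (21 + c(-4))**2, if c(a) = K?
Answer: -45830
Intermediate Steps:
K = -2 (K = 2*(-1) = -2)
c(a) = -2
-45469 - (21 + c(-4))**2 = -45469 - (21 - 2)**2 = -45469 - 1*19**2 = -45469 - 1*361 = -45469 - 361 = -45830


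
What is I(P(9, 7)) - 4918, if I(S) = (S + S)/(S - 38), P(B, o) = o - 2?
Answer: -162304/33 ≈ -4918.3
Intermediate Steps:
P(B, o) = -2 + o
I(S) = 2*S/(-38 + S) (I(S) = (2*S)/(-38 + S) = 2*S/(-38 + S))
I(P(9, 7)) - 4918 = 2*(-2 + 7)/(-38 + (-2 + 7)) - 4918 = 2*5/(-38 + 5) - 4918 = 2*5/(-33) - 4918 = 2*5*(-1/33) - 4918 = -10/33 - 4918 = -162304/33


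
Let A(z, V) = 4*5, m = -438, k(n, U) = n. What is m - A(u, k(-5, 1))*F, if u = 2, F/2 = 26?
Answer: -1478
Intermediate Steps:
F = 52 (F = 2*26 = 52)
A(z, V) = 20
m - A(u, k(-5, 1))*F = -438 - 20*52 = -438 - 1*1040 = -438 - 1040 = -1478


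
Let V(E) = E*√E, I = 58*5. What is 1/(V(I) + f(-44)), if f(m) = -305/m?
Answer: -2684/9443402195 + 112288*√290/9443402195 ≈ 0.00020221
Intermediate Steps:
I = 290
V(E) = E^(3/2)
1/(V(I) + f(-44)) = 1/(290^(3/2) - 305/(-44)) = 1/(290*√290 - 305*(-1/44)) = 1/(290*√290 + 305/44) = 1/(305/44 + 290*√290)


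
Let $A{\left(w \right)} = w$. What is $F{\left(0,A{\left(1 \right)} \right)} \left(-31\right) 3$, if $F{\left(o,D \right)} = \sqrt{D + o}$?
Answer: $-93$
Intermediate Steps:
$F{\left(0,A{\left(1 \right)} \right)} \left(-31\right) 3 = \sqrt{1 + 0} \left(-31\right) 3 = \sqrt{1} \left(-31\right) 3 = 1 \left(-31\right) 3 = \left(-31\right) 3 = -93$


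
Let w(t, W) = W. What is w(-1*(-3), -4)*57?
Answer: -228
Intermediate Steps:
w(-1*(-3), -4)*57 = -4*57 = -228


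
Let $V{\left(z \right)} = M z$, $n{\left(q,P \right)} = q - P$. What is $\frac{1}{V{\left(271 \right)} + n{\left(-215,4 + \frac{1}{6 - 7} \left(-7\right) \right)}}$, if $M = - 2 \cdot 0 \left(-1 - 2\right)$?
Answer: $- \frac{1}{226} \approx -0.0044248$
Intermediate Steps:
$M = 0$ ($M = - 2 \cdot 0 \left(-3\right) = \left(-2\right) 0 = 0$)
$V{\left(z \right)} = 0$ ($V{\left(z \right)} = 0 z = 0$)
$\frac{1}{V{\left(271 \right)} + n{\left(-215,4 + \frac{1}{6 - 7} \left(-7\right) \right)}} = \frac{1}{0 - \left(219 + \frac{1}{6 - 7} \left(-7\right)\right)} = \frac{1}{0 - \left(219 + \frac{1}{-1} \left(-7\right)\right)} = \frac{1}{0 - \left(219 + 7\right)} = \frac{1}{0 - 226} = \frac{1}{-226} = - \frac{1}{226}$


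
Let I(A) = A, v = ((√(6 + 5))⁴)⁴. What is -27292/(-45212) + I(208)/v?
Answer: 1462572996087/2422898431943 ≈ 0.60365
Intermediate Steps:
v = 214358881 (v = ((√11)⁴)⁴ = 121⁴ = 214358881)
-27292/(-45212) + I(208)/v = -27292/(-45212) + 208/214358881 = -27292*(-1/45212) + 208*(1/214358881) = 6823/11303 + 208/214358881 = 1462572996087/2422898431943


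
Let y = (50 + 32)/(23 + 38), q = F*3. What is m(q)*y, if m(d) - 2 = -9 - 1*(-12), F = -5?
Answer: 410/61 ≈ 6.7213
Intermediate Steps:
q = -15 (q = -5*3 = -15)
m(d) = 5 (m(d) = 2 + (-9 - 1*(-12)) = 2 + (-9 + 12) = 2 + 3 = 5)
y = 82/61 ≈ 1.3443
m(q)*y = 5*(82/61) = 410/61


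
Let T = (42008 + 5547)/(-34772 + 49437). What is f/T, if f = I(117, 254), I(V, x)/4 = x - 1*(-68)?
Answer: 3777704/9511 ≈ 397.19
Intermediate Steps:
T = 9511/2933 (T = 47555/14665 = 47555*(1/14665) = 9511/2933 ≈ 3.2428)
I(V, x) = 272 + 4*x (I(V, x) = 4*(x - 1*(-68)) = 4*(x + 68) = 4*(68 + x) = 272 + 4*x)
f = 1288 (f = 272 + 4*254 = 272 + 1016 = 1288)
f/T = 1288/(9511/2933) = 1288*(2933/9511) = 3777704/9511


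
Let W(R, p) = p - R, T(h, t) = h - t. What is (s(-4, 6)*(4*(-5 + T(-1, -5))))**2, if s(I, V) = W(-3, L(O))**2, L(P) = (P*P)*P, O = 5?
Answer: 4294967296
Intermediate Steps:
L(P) = P**3 (L(P) = P**2*P = P**3)
s(I, V) = 16384 (s(I, V) = (5**3 - 1*(-3))**2 = (125 + 3)**2 = 128**2 = 16384)
(s(-4, 6)*(4*(-5 + T(-1, -5))))**2 = (16384*(4*(-5 + (-1 - 1*(-5)))))**2 = (16384*(4*(-5 + (-1 + 5))))**2 = (16384*(4*(-5 + 4)))**2 = (16384*(4*(-1)))**2 = (16384*(-4))**2 = (-65536)**2 = 4294967296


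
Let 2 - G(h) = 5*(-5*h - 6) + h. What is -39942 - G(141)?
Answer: -43358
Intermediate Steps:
G(h) = 32 + 24*h (G(h) = 2 - (5*(-5*h - 6) + h) = 2 - (5*(-6 - 5*h) + h) = 2 - ((-30 - 25*h) + h) = 2 - (-30 - 24*h) = 2 + (30 + 24*h) = 32 + 24*h)
-39942 - G(141) = -39942 - (32 + 24*141) = -39942 - (32 + 3384) = -39942 - 1*3416 = -39942 - 3416 = -43358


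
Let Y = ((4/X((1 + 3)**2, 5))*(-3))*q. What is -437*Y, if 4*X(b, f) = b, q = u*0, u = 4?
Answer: 0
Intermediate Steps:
q = 0 (q = 4*0 = 0)
X(b, f) = b/4
Y = 0 (Y = ((4/(((1 + 3)**2/4)))*(-3))*0 = ((4/(((1/4)*4**2)))*(-3))*0 = ((4/(((1/4)*16)))*(-3))*0 = ((4/4)*(-3))*0 = ((4*(1/4))*(-3))*0 = (1*(-3))*0 = -3*0 = 0)
-437*Y = -437*0 = 0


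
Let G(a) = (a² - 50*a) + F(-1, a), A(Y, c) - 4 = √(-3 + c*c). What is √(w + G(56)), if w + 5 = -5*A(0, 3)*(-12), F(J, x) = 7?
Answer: √(578 + 60*√6) ≈ 26.925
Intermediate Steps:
A(Y, c) = 4 + √(-3 + c²) (A(Y, c) = 4 + √(-3 + c*c) = 4 + √(-3 + c²))
G(a) = 7 + a² - 50*a (G(a) = (a² - 50*a) + 7 = 7 + a² - 50*a)
w = 235 + 60*√6 (w = -5 - 5*(4 + √(-3 + 3²))*(-12) = -5 - 5*(4 + √(-3 + 9))*(-12) = -5 - 5*(4 + √6)*(-12) = -5 + (-20 - 5*√6)*(-12) = -5 + (240 + 60*√6) = 235 + 60*√6 ≈ 381.97)
√(w + G(56)) = √((235 + 60*√6) + (7 + 56² - 50*56)) = √((235 + 60*√6) + (7 + 3136 - 2800)) = √((235 + 60*√6) + 343) = √(578 + 60*√6)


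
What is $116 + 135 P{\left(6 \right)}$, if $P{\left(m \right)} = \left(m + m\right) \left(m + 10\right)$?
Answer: $26036$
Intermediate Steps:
$P{\left(m \right)} = 2 m \left(10 + m\right)$
$116 + 135 P{\left(6 \right)} = 116 + 135 \cdot 2 \cdot 6 \left(10 + 6\right) = 116 + 135 \cdot 2 \cdot 6 \cdot 16 = 116 + 135 \cdot 192 = 116 + 25920 = 26036$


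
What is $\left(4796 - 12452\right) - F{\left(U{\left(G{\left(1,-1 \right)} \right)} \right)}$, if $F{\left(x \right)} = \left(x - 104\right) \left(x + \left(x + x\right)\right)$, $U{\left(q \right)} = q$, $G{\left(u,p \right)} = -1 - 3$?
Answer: $-8952$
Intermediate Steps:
$G{\left(u,p \right)} = -4$ ($G{\left(u,p \right)} = -1 - 3 = -4$)
$F{\left(x \right)} = 3 x \left(-104 + x\right)$ ($F{\left(x \right)} = \left(-104 + x\right) \left(x + 2 x\right) = \left(-104 + x\right) 3 x = 3 x \left(-104 + x\right)$)
$\left(4796 - 12452\right) - F{\left(U{\left(G{\left(1,-1 \right)} \right)} \right)} = \left(4796 - 12452\right) - 3 \left(-4\right) \left(-104 - 4\right) = -7656 - 3 \left(-4\right) \left(-108\right) = -7656 - 1296 = -8952$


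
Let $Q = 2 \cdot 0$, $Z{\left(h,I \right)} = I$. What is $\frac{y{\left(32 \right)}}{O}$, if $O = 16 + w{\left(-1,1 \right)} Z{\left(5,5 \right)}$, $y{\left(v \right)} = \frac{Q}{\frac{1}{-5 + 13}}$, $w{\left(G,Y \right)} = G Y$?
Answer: $0$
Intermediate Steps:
$Q = 0$
$y{\left(v \right)} = 0$ ($y{\left(v \right)} = \frac{0}{\frac{1}{-5 + 13}} = \frac{0}{\frac{1}{8}} = 0 \frac{1}{\frac{1}{8}} = 0 \cdot 8 = 0$)
$O = 11$ ($O = 16 + \left(-1\right) 1 \cdot 5 = 16 - 5 = 11$)
$\frac{y{\left(32 \right)}}{O} = \frac{0}{11} = 0 \cdot \frac{1}{11} = 0$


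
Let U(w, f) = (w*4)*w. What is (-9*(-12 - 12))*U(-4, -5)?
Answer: 13824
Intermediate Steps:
U(w, f) = 4*w² (U(w, f) = (4*w)*w = 4*w²)
(-9*(-12 - 12))*U(-4, -5) = (-9*(-12 - 12))*(4*(-4)²) = (-9*(-24))*(4*16) = 216*64 = 13824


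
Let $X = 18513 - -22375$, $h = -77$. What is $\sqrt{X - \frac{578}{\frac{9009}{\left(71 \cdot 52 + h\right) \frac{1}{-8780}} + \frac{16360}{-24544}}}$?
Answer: $\frac{4 \sqrt{668918217067587341073249}}{16178879069} \approx 202.21$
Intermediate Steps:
$X = 40888$ ($X = 18513 + 22375 = 40888$)
$\sqrt{X - \frac{578}{\frac{9009}{\left(71 \cdot 52 + h\right) \frac{1}{-8780}} + \frac{16360}{-24544}}} = \sqrt{40888 - \frac{578}{\frac{9009}{\left(71 \cdot 52 - 77\right) \frac{1}{-8780}} + \frac{16360}{-24544}}} = \sqrt{40888 - \frac{578}{\frac{9009}{\left(3692 - 77\right) \left(- \frac{1}{8780}\right)} + 16360 \left(- \frac{1}{24544}\right)}} = \sqrt{40888 - \frac{578}{\frac{9009}{3615 \left(- \frac{1}{8780}\right)} - \frac{2045}{3068}}} = \sqrt{40888 - \frac{578}{\frac{9009}{- \frac{723}{1756}} - \frac{2045}{3068}}} = \sqrt{40888 - \frac{578}{9009 \left(- \frac{1756}{723}\right) - \frac{2045}{3068}}} = \sqrt{40888 - \frac{578}{- \frac{5273268}{241} - \frac{2045}{3068}}} = \sqrt{40888 - \frac{578}{- \frac{16178879069}{739388}}} = \sqrt{40888 - - \frac{427366264}{16178879069}} = \sqrt{40888 + \frac{427366264}{16178879069}} = \sqrt{\frac{661522434739536}{16178879069}} = \frac{4 \sqrt{668918217067587341073249}}{16178879069}$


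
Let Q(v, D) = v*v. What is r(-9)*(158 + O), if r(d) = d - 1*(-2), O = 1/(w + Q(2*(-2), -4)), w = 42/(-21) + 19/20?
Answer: -330834/299 ≈ -1106.5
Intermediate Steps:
Q(v, D) = v²
w = -21/20 (w = 42*(-1/21) + 19*(1/20) = -2 + 19/20 = -21/20 ≈ -1.0500)
O = 20/299 (O = 1/(-21/20 + (2*(-2))²) = 1/(-21/20 + (-4)²) = 1/(-21/20 + 16) = 1/(299/20) = 20/299 ≈ 0.066890)
r(d) = 2 + d (r(d) = d + 2 = 2 + d)
r(-9)*(158 + O) = (2 - 9)*(158 + 20/299) = -7*47262/299 = -330834/299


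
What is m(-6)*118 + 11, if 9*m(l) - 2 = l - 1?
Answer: -491/9 ≈ -54.556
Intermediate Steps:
m(l) = 1/9 + l/9 (m(l) = 2/9 + (l - 1)/9 = 2/9 + (-1 + l)/9 = 2/9 + (-1/9 + l/9) = 1/9 + l/9)
m(-6)*118 + 11 = (1/9 + (1/9)*(-6))*118 + 11 = (1/9 - 2/3)*118 + 11 = -5/9*118 + 11 = -590/9 + 11 = -491/9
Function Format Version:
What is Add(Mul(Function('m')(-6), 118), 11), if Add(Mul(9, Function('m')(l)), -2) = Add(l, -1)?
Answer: Rational(-491, 9) ≈ -54.556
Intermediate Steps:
Function('m')(l) = Add(Rational(1, 9), Mul(Rational(1, 9), l)) (Function('m')(l) = Add(Rational(2, 9), Mul(Rational(1, 9), Add(l, -1))) = Add(Rational(2, 9), Mul(Rational(1, 9), Add(-1, l))) = Add(Rational(2, 9), Add(Rational(-1, 9), Mul(Rational(1, 9), l))) = Add(Rational(1, 9), Mul(Rational(1, 9), l)))
Add(Mul(Function('m')(-6), 118), 11) = Add(Mul(Add(Rational(1, 9), Mul(Rational(1, 9), -6)), 118), 11) = Add(Mul(Add(Rational(1, 9), Rational(-2, 3)), 118), 11) = Add(Mul(Rational(-5, 9), 118), 11) = Add(Rational(-590, 9), 11) = Rational(-491, 9)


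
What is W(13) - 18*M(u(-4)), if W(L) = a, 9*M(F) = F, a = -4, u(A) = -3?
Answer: 2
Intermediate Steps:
M(F) = F/9
W(L) = -4
W(13) - 18*M(u(-4)) = -4 - 2*(-3) = -4 - 18*(-⅓) = -4 + 6 = 2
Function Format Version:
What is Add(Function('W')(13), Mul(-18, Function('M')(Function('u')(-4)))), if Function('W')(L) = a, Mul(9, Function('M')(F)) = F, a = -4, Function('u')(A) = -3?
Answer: 2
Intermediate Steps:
Function('M')(F) = Mul(Rational(1, 9), F)
Function('W')(L) = -4
Add(Function('W')(13), Mul(-18, Function('M')(Function('u')(-4)))) = Add(-4, Mul(-18, Mul(Rational(1, 9), -3))) = Add(-4, Mul(-18, Rational(-1, 3))) = Add(-4, 6) = 2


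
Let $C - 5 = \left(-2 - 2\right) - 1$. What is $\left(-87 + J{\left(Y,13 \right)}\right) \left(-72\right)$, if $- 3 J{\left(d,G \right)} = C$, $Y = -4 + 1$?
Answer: $6264$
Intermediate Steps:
$C = 0$ ($C = 5 - 5 = 0$)
$Y = -3$
$J{\left(d,G \right)} = 0$ ($J{\left(d,G \right)} = \left(- \frac{1}{3}\right) 0 = 0$)
$\left(-87 + J{\left(Y,13 \right)}\right) \left(-72\right) = \left(-87 + 0\right) \left(-72\right) = \left(-87\right) \left(-72\right) = 6264$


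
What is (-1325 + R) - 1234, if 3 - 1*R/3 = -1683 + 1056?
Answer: -669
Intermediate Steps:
R = 1890 (R = 9 - 3*(-1683 + 1056) = 9 - 3*(-627) = 9 + 1881 = 1890)
(-1325 + R) - 1234 = (-1325 + 1890) - 1234 = 565 - 1234 = -669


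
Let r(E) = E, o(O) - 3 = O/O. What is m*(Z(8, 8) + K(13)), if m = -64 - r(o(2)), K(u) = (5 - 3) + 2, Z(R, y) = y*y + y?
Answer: -5168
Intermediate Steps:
o(O) = 4 (o(O) = 3 + O/O = 3 + 1 = 4)
Z(R, y) = y + y² (Z(R, y) = y² + y = y + y²)
K(u) = 4 (K(u) = 2 + 2 = 4)
m = -68 (m = -64 - 1*4 = -64 - 4 = -68)
m*(Z(8, 8) + K(13)) = -68*(8*(1 + 8) + 4) = -68*(8*9 + 4) = -68*(72 + 4) = -68*76 = -5168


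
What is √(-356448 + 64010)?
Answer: I*√292438 ≈ 540.78*I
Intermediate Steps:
√(-356448 + 64010) = √(-292438) = I*√292438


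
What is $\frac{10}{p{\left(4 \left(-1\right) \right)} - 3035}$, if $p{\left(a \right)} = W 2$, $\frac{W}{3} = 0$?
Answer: $- \frac{2}{607} \approx -0.0032949$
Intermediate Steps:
$W = 0$ ($W = 3 \cdot 0 = 0$)
$p{\left(a \right)} = 0$ ($p{\left(a \right)} = 0 \cdot 2 = 0$)
$\frac{10}{p{\left(4 \left(-1\right) \right)} - 3035} = \frac{10}{0 - 3035} = \frac{10}{-3035} = 10 \left(- \frac{1}{3035}\right) = - \frac{2}{607}$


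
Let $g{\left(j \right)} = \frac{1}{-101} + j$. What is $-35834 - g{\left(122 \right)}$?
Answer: $- \frac{3631555}{101} \approx -35956.0$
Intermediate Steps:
$g{\left(j \right)} = - \frac{1}{101} + j$
$-35834 - g{\left(122 \right)} = -35834 - \left(- \frac{1}{101} + 122\right) = -35834 - \frac{12321}{101} = - \frac{3631555}{101}$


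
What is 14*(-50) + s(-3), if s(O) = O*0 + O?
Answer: -703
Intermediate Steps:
s(O) = O (s(O) = 0 + O = O)
14*(-50) + s(-3) = 14*(-50) - 3 = -700 - 3 = -703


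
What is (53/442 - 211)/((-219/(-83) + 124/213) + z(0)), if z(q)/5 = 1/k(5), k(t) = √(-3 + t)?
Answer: 93826470570429/293836424843 - 145660985722845*√2/587672849686 ≈ -31.213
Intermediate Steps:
z(q) = 5*√2/2 (z(q) = 5/(√(-3 + 5)) = 5/(√2) = 5*(√2/2) = 5*√2/2)
(53/442 - 211)/((-219/(-83) + 124/213) + z(0)) = (53/442 - 211)/((-219/(-83) + 124/213) + 5*√2/2) = (53*(1/442) - 211)/((-219*(-1/83) + 124*(1/213)) + 5*√2/2) = (53/442 - 211)/((219/83 + 124/213) + 5*√2/2) = -93209/(442*(56939/17679 + 5*√2/2))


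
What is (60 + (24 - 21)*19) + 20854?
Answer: 20971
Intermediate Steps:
(60 + (24 - 21)*19) + 20854 = (60 + 3*19) + 20854 = (60 + 57) + 20854 = 117 + 20854 = 20971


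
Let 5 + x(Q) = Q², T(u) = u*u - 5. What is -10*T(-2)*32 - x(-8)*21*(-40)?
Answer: 49880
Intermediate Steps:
T(u) = -5 + u² (T(u) = u² - 5 = -5 + u²)
x(Q) = -5 + Q²
-10*T(-2)*32 - x(-8)*21*(-40) = -10*(-5 + (-2)²)*32 - (-5 + (-8)²)*21*(-40) = -10*(-5 + 4)*32 - (-5 + 64)*21*(-40) = -10*(-1)*32 - 59*21*(-40) = 10*32 - 1239*(-40) = 320 - 1*(-49560) = 320 + 49560 = 49880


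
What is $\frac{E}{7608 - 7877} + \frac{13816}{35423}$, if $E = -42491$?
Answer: $\frac{1508875197}{9528787} \approx 158.35$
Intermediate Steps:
$\frac{E}{7608 - 7877} + \frac{13816}{35423} = - \frac{42491}{7608 - 7877} + \frac{13816}{35423} = - \frac{42491}{-269} + 13816 \cdot \frac{1}{35423} = \left(-42491\right) \left(- \frac{1}{269}\right) + \frac{13816}{35423} = \frac{42491}{269} + \frac{13816}{35423} = \frac{1508875197}{9528787}$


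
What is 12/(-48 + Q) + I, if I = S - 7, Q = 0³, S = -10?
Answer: -69/4 ≈ -17.250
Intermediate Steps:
Q = 0
I = -17 (I = -10 - 7 = -17)
12/(-48 + Q) + I = 12/(-48 + 0) - 17 = 12/(-48) - 17 = -1/48*12 - 17 = -¼ - 17 = -69/4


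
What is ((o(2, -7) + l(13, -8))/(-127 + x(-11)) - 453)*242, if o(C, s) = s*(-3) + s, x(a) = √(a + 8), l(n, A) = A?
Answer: -442167759/4033 - 363*I*√3/4033 ≈ -1.0964e+5 - 0.1559*I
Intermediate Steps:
x(a) = √(8 + a)
o(C, s) = -2*s (o(C, s) = -3*s + s = -2*s)
((o(2, -7) + l(13, -8))/(-127 + x(-11)) - 453)*242 = ((-2*(-7) - 8)/(-127 + √(8 - 11)) - 453)*242 = ((14 - 8)/(-127 + √(-3)) - 453)*242 = (6/(-127 + I*√3) - 453)*242 = (-453 + 6/(-127 + I*√3))*242 = -109626 + 1452/(-127 + I*√3)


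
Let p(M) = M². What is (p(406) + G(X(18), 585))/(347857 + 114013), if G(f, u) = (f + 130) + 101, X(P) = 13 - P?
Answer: 82531/230935 ≈ 0.35738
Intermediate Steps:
G(f, u) = 231 + f (G(f, u) = (130 + f) + 101 = 231 + f)
(p(406) + G(X(18), 585))/(347857 + 114013) = (406² + (231 + (13 - 1*18)))/(347857 + 114013) = (164836 + (231 + (13 - 18)))/461870 = (164836 + (231 - 5))*(1/461870) = (164836 + 226)*(1/461870) = 165062*(1/461870) = 82531/230935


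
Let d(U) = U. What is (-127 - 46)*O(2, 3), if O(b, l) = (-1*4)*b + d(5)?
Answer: 519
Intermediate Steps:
O(b, l) = 5 - 4*b (O(b, l) = (-1*4)*b + 5 = -4*b + 5 = 5 - 4*b)
(-127 - 46)*O(2, 3) = (-127 - 46)*(5 - 4*2) = -173*(5 - 8) = -173*(-3) = 519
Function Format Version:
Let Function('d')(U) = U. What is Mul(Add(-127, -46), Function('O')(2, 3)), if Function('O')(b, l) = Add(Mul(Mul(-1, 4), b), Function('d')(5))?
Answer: 519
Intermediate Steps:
Function('O')(b, l) = Add(5, Mul(-4, b)) (Function('O')(b, l) = Add(Mul(Mul(-1, 4), b), 5) = Add(Mul(-4, b), 5) = Add(5, Mul(-4, b)))
Mul(Add(-127, -46), Function('O')(2, 3)) = Mul(Add(-127, -46), Add(5, Mul(-4, 2))) = Mul(-173, Add(5, -8)) = Mul(-173, -3) = 519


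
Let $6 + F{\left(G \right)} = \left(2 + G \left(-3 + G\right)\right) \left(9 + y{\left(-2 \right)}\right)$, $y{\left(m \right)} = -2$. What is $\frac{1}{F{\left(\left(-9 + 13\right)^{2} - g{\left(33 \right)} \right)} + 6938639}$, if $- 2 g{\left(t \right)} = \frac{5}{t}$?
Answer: $\frac{4356}{30231155833} \approx 1.4409 \cdot 10^{-7}$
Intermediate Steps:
$g{\left(t \right)} = - \frac{5}{2 t}$ ($g{\left(t \right)} = - \frac{5 \frac{1}{t}}{2} = - \frac{5}{2 t}$)
$F{\left(G \right)} = 8 + 7 G \left(-3 + G\right)$ ($F{\left(G \right)} = -6 + \left(2 + G \left(-3 + G\right)\right) \left(9 - 2\right) = -6 + \left(2 + G \left(-3 + G\right)\right) 7 = -6 + \left(14 + 7 G \left(-3 + G\right)\right) = 8 + 7 G \left(-3 + G\right)$)
$\frac{1}{F{\left(\left(-9 + 13\right)^{2} - g{\left(33 \right)} \right)} + 6938639} = \frac{1}{\left(8 - 21 \left(\left(-9 + 13\right)^{2} - - \frac{5}{2 \cdot 33}\right) + 7 \left(\left(-9 + 13\right)^{2} - - \frac{5}{2 \cdot 33}\right)^{2}\right) + 6938639} = \frac{1}{\left(8 - 21 \left(4^{2} - \left(- \frac{5}{2}\right) \frac{1}{33}\right) + 7 \left(4^{2} - \left(- \frac{5}{2}\right) \frac{1}{33}\right)^{2}\right) + 6938639} = \frac{1}{\left(8 - 21 \left(16 - - \frac{5}{66}\right) + 7 \left(16 - - \frac{5}{66}\right)^{2}\right) + 6938639} = \frac{1}{\left(8 - 21 \left(16 + \frac{5}{66}\right) + 7 \left(16 + \frac{5}{66}\right)^{2}\right) + 6938639} = \frac{1}{\left(8 - \frac{7427}{22} + 7 \left(\frac{1061}{66}\right)^{2}\right) + 6938639} = \frac{1}{\left(8 - \frac{7427}{22} + 7 \cdot \frac{1125721}{4356}\right) + 6938639} = \frac{1}{\left(8 - \frac{7427}{22} + \frac{7880047}{4356}\right) + 6938639} = \frac{1}{\frac{6444349}{4356} + 6938639} = \frac{1}{\frac{30231155833}{4356}} = \frac{4356}{30231155833}$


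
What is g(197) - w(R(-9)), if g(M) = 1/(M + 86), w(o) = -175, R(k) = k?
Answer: 49526/283 ≈ 175.00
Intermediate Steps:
g(M) = 1/(86 + M)
g(197) - w(R(-9)) = 1/(86 + 197) - 1*(-175) = 1/283 + 175 = 49526/283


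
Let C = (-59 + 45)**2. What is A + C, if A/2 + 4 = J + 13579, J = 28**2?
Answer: 28914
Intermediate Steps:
J = 784
A = 28718 (A = -8 + 2*(784 + 13579) = -8 + 2*14363 = -8 + 28726 = 28718)
C = 196 (C = (-14)**2 = 196)
A + C = 28718 + 196 = 28914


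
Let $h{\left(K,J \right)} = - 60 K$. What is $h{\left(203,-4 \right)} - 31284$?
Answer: $-43464$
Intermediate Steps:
$h{\left(203,-4 \right)} - 31284 = \left(-60\right) 203 - 31284 = -12180 - 31284 = -43464$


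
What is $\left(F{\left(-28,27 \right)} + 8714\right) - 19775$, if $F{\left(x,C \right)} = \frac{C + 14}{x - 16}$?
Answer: $- \frac{486725}{44} \approx -11062.0$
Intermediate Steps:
$F{\left(x,C \right)} = \frac{14 + C}{-16 + x}$
$\left(F{\left(-28,27 \right)} + 8714\right) - 19775 = \left(\frac{14 + 27}{-16 - 28} + 8714\right) - 19775 = \left(\frac{1}{-44} \cdot 41 + 8714\right) - 19775 = \left(\left(- \frac{1}{44}\right) 41 + 8714\right) - 19775 = \left(- \frac{41}{44} + 8714\right) - 19775 = \frac{383375}{44} - 19775 = - \frac{486725}{44}$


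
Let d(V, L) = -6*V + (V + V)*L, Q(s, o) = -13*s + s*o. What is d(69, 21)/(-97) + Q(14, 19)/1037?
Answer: -2567760/100589 ≈ -25.527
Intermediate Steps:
Q(s, o) = -13*s + o*s
d(V, L) = -6*V + 2*L*V (d(V, L) = -6*V + (2*V)*L = -6*V + 2*L*V)
d(69, 21)/(-97) + Q(14, 19)/1037 = (2*69*(-3 + 21))/(-97) + (14*(-13 + 19))/1037 = (2*69*18)*(-1/97) + (14*6)*(1/1037) = 2484*(-1/97) + 84*(1/1037) = -2484/97 + 84/1037 = -2567760/100589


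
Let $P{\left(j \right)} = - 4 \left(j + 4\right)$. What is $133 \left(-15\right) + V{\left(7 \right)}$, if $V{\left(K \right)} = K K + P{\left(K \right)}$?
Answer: $-1990$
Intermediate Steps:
$P{\left(j \right)} = -16 - 4 j$ ($P{\left(j \right)} = - 4 \left(4 + j\right) = -16 - 4 j$)
$V{\left(K \right)} = -16 + K^{2} - 4 K$ ($V{\left(K \right)} = K K - \left(16 + 4 K\right) = K^{2} - \left(16 + 4 K\right) = -16 + K^{2} - 4 K$)
$133 \left(-15\right) + V{\left(7 \right)} = 133 \left(-15\right) - \left(44 - 49\right) = -1995 - -5 = -1995 + 5 = -1990$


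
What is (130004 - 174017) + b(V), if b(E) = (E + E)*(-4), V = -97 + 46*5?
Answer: -45077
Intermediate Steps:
V = 133 (V = -97 + 230 = 133)
b(E) = -8*E (b(E) = (2*E)*(-4) = -8*E)
(130004 - 174017) + b(V) = (130004 - 174017) - 8*133 = -44013 - 1064 = -45077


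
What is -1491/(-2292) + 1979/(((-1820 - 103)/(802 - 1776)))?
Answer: 1473600875/1469172 ≈ 1003.0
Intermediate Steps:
-1491/(-2292) + 1979/(((-1820 - 103)/(802 - 1776))) = -1491*(-1/2292) + 1979/((-1923/(-974))) = 497/764 + 1979/((-1923*(-1/974))) = 497/764 + 1979/(1923/974) = 497/764 + 1979*(974/1923) = 497/764 + 1927546/1923 = 1473600875/1469172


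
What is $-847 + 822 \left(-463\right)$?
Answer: $-381433$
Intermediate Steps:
$-847 + 822 \left(-463\right) = -847 - 380586 = -381433$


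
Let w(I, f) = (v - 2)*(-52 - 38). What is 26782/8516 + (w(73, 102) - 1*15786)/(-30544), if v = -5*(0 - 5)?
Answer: 30315347/8128522 ≈ 3.7295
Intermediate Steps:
v = 25 (v = -5*(-5) = 25)
w(I, f) = -2070 (w(I, f) = (25 - 2)*(-52 - 38) = 23*(-90) = -2070)
26782/8516 + (w(73, 102) - 1*15786)/(-30544) = 26782/8516 + (-2070 - 1*15786)/(-30544) = 26782*(1/8516) + (-2070 - 15786)*(-1/30544) = 13391/4258 - 17856*(-1/30544) = 13391/4258 + 1116/1909 = 30315347/8128522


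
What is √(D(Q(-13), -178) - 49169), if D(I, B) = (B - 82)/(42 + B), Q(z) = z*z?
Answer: I*√56837154/34 ≈ 221.74*I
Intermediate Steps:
Q(z) = z²
D(I, B) = (-82 + B)/(42 + B)
√(D(Q(-13), -178) - 49169) = √((-82 - 178)/(42 - 178) - 49169) = √(-260/(-136) - 49169) = √(-1/136*(-260) - 49169) = √(65/34 - 49169) = √(-1671681/34) = I*√56837154/34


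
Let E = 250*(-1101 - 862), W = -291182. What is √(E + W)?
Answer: 2*I*√195483 ≈ 884.27*I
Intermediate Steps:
E = -490750 (E = 250*(-1963) = -490750)
√(E + W) = √(-490750 - 291182) = √(-781932) = 2*I*√195483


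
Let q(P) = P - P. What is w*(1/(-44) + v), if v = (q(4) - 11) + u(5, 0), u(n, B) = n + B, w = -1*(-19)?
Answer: -5035/44 ≈ -114.43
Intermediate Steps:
w = 19
u(n, B) = B + n
q(P) = 0
v = -6 (v = (0 - 11) + (0 + 5) = -11 + 5 = -6)
w*(1/(-44) + v) = 19*(1/(-44) - 6) = 19*(-1/44 - 6) = 19*(-265/44) = -5035/44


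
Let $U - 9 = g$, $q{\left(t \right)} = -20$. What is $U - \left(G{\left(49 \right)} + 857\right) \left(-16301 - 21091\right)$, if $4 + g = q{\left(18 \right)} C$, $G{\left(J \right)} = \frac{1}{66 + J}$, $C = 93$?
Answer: $\frac{3684992627}{115} \approx 3.2043 \cdot 10^{7}$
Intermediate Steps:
$g = -1864$ ($g = -4 - 1860 = -1864$)
$U = -1855$ ($U = 9 - 1864 = -1855$)
$U - \left(G{\left(49 \right)} + 857\right) \left(-16301 - 21091\right) = -1855 - \left(\frac{1}{66 + 49} + 857\right) \left(-16301 - 21091\right) = -1855 - \left(\frac{1}{115} + 857\right) \left(-37392\right) = -1855 - \frac{98556}{115} \left(-37392\right) = -1855 - - \frac{3685205952}{115} = -1855 + \frac{3685205952}{115} = \frac{3684992627}{115}$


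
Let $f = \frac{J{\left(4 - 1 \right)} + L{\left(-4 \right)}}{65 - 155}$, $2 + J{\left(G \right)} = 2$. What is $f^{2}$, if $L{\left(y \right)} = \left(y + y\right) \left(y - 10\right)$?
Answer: $\frac{3136}{2025} \approx 1.5486$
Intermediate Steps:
$J{\left(G \right)} = 0$ ($J{\left(G \right)} = -2 + 2 = 0$)
$L{\left(y \right)} = 2 y \left(-10 + y\right)$
$f = - \frac{56}{45}$ ($f = \frac{0 + 2 \left(-4\right) \left(-10 - 4\right)}{65 - 155} = \frac{0 + 2 \left(-4\right) \left(-14\right)}{-90} = \left(0 + 112\right) \left(- \frac{1}{90}\right) = 112 \left(- \frac{1}{90}\right) = - \frac{56}{45} \approx -1.2444$)
$f^{2} = \left(- \frac{56}{45}\right)^{2} = \frac{3136}{2025}$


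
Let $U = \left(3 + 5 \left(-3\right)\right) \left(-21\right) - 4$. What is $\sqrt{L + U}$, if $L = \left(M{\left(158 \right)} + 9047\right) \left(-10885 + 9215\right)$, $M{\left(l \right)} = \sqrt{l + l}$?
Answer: $\sqrt{-15108242 - 3340 \sqrt{79}} \approx 3890.8 i$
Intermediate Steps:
$M{\left(l \right)} = \sqrt{2} \sqrt{l}$ ($M{\left(l \right)} = \sqrt{2 l} = \sqrt{2} \sqrt{l}$)
$U = 248$ ($U = \left(3 - 15\right) \left(-21\right) - 4 = \left(-12\right) \left(-21\right) - 4 = 252 - 4 = 248$)
$L = -15108490 - 3340 \sqrt{79}$ ($L = \left(\sqrt{2} \sqrt{158} + 9047\right) \left(-10885 + 9215\right) = \left(2 \sqrt{79} + 9047\right) \left(-1670\right) = \left(9047 + 2 \sqrt{79}\right) \left(-1670\right) = -15108490 - 3340 \sqrt{79} \approx -1.5138 \cdot 10^{7}$)
$\sqrt{L + U} = \sqrt{\left(-15108490 - 3340 \sqrt{79}\right) + 248} = \sqrt{-15108242 - 3340 \sqrt{79}}$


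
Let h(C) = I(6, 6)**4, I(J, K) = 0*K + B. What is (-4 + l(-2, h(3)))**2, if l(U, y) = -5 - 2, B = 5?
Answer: 121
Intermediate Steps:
I(J, K) = 5 (I(J, K) = 0*K + 5 = 0 + 5 = 5)
h(C) = 625 (h(C) = 5**4 = 625)
l(U, y) = -7
(-4 + l(-2, h(3)))**2 = (-4 - 7)**2 = (-11)**2 = 121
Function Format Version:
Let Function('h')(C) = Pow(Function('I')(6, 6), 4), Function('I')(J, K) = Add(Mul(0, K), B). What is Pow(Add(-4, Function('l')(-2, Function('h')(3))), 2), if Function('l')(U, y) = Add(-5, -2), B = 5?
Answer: 121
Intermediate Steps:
Function('I')(J, K) = 5 (Function('I')(J, K) = Add(Mul(0, K), 5) = Add(0, 5) = 5)
Function('h')(C) = 625 (Function('h')(C) = Pow(5, 4) = 625)
Function('l')(U, y) = -7
Pow(Add(-4, Function('l')(-2, Function('h')(3))), 2) = Pow(Add(-4, -7), 2) = Pow(-11, 2) = 121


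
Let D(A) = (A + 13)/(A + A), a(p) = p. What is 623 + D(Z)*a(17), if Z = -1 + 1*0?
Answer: 521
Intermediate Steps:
Z = -1 (Z = -1 + 0 = -1)
D(A) = (13 + A)/(2*A) (D(A) = (13 + A)/((2*A)) = (13 + A)*(1/(2*A)) = (13 + A)/(2*A))
623 + D(Z)*a(17) = 623 + ((1/2)*(13 - 1)/(-1))*17 = 623 + ((1/2)*(-1)*12)*17 = 623 - 6*17 = 623 - 102 = 521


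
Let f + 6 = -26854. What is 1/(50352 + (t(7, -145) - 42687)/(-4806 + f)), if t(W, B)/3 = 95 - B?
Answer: 31666/1594488399 ≈ 1.9860e-5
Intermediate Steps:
f = -26860 (f = -6 - 26854 = -26860)
t(W, B) = 285 - 3*B (t(W, B) = 3*(95 - B) = 285 - 3*B)
1/(50352 + (t(7, -145) - 42687)/(-4806 + f)) = 1/(50352 + ((285 - 3*(-145)) - 42687)/(-4806 - 26860)) = 1/(50352 + ((285 + 435) - 42687)/(-31666)) = 1/(50352 + (720 - 42687)*(-1/31666)) = 1/(50352 - 41967*(-1/31666)) = 1/(50352 + 41967/31666) = 1/(1594488399/31666) = 31666/1594488399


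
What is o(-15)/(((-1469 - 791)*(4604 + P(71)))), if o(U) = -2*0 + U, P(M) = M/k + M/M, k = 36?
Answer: 27/18741163 ≈ 1.4407e-6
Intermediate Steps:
P(M) = 1 + M/36 (P(M) = M/36 + M/M = M*(1/36) + 1 = M/36 + 1 = 1 + M/36)
o(U) = U (o(U) = 0 + U = U)
o(-15)/(((-1469 - 791)*(4604 + P(71)))) = -15*1/((-1469 - 791)*(4604 + (1 + (1/36)*71))) = -15*(-1/(2260*(4604 + (1 + 71/36)))) = -15*(-1/(2260*(4604 + 107/36))) = -15/((-2260*165851/36)) = -15/(-93705815/9) = -15*(-9/93705815) = 27/18741163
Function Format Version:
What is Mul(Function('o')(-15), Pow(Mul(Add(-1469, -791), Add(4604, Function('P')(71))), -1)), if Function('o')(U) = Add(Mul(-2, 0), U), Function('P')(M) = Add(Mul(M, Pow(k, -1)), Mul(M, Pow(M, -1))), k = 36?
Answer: Rational(27, 18741163) ≈ 1.4407e-6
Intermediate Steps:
Function('P')(M) = Add(1, Mul(Rational(1, 36), M)) (Function('P')(M) = Add(Mul(M, Pow(36, -1)), Mul(M, Pow(M, -1))) = Add(Mul(M, Rational(1, 36)), 1) = Add(Mul(Rational(1, 36), M), 1) = Add(1, Mul(Rational(1, 36), M)))
Function('o')(U) = U (Function('o')(U) = Add(0, U) = U)
Mul(Function('o')(-15), Pow(Mul(Add(-1469, -791), Add(4604, Function('P')(71))), -1)) = Mul(-15, Pow(Mul(Add(-1469, -791), Add(4604, Add(1, Mul(Rational(1, 36), 71)))), -1)) = Mul(-15, Pow(Mul(-2260, Add(4604, Add(1, Rational(71, 36)))), -1)) = Mul(-15, Pow(Mul(-2260, Add(4604, Rational(107, 36))), -1)) = Mul(-15, Pow(Mul(-2260, Rational(165851, 36)), -1)) = Mul(-15, Pow(Rational(-93705815, 9), -1)) = Mul(-15, Rational(-9, 93705815)) = Rational(27, 18741163)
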